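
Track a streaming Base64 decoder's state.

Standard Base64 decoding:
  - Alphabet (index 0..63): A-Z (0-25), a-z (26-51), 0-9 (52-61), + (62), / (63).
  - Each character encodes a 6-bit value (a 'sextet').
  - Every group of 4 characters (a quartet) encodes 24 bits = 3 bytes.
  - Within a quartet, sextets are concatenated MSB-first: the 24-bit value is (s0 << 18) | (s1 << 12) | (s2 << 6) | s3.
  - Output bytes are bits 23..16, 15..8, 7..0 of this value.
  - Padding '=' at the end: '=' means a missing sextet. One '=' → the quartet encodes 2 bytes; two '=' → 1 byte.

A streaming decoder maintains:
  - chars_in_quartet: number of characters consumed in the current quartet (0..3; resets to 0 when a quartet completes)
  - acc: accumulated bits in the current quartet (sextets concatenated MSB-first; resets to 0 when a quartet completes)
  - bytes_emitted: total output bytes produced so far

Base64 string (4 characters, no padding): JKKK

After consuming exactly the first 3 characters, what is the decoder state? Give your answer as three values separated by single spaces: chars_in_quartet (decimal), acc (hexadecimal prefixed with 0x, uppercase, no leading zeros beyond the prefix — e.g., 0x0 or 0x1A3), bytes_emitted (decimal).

Answer: 3 0x928A 0

Derivation:
After char 0 ('J'=9): chars_in_quartet=1 acc=0x9 bytes_emitted=0
After char 1 ('K'=10): chars_in_quartet=2 acc=0x24A bytes_emitted=0
After char 2 ('K'=10): chars_in_quartet=3 acc=0x928A bytes_emitted=0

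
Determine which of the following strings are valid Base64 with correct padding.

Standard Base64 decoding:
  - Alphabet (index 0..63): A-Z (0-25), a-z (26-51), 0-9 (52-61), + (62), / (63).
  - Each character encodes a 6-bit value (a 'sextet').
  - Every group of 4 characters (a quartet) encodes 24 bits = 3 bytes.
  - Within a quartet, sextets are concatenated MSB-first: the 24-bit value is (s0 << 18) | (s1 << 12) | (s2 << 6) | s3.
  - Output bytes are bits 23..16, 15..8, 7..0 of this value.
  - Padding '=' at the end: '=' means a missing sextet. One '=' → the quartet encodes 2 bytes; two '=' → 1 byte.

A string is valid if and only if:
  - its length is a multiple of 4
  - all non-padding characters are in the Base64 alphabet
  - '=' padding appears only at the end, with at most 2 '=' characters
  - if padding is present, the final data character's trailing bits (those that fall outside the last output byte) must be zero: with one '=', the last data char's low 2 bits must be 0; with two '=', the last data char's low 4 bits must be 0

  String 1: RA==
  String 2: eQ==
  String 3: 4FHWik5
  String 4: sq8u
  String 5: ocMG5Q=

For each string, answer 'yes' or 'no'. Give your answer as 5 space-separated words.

String 1: 'RA==' → valid
String 2: 'eQ==' → valid
String 3: '4FHWik5' → invalid (len=7 not mult of 4)
String 4: 'sq8u' → valid
String 5: 'ocMG5Q=' → invalid (len=7 not mult of 4)

Answer: yes yes no yes no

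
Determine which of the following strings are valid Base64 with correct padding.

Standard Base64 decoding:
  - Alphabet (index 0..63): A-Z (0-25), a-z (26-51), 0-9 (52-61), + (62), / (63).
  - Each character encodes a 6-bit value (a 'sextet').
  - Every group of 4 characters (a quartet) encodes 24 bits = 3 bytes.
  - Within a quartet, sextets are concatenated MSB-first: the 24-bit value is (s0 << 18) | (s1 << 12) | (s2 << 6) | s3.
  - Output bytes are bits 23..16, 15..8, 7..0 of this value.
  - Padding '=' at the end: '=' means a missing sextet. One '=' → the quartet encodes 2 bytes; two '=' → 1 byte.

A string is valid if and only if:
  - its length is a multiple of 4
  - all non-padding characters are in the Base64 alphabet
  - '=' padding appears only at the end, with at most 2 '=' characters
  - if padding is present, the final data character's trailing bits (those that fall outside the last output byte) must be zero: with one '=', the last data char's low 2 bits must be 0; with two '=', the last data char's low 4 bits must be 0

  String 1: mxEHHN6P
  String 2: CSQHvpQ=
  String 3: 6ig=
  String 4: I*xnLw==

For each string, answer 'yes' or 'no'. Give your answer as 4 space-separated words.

String 1: 'mxEHHN6P' → valid
String 2: 'CSQHvpQ=' → valid
String 3: '6ig=' → valid
String 4: 'I*xnLw==' → invalid (bad char(s): ['*'])

Answer: yes yes yes no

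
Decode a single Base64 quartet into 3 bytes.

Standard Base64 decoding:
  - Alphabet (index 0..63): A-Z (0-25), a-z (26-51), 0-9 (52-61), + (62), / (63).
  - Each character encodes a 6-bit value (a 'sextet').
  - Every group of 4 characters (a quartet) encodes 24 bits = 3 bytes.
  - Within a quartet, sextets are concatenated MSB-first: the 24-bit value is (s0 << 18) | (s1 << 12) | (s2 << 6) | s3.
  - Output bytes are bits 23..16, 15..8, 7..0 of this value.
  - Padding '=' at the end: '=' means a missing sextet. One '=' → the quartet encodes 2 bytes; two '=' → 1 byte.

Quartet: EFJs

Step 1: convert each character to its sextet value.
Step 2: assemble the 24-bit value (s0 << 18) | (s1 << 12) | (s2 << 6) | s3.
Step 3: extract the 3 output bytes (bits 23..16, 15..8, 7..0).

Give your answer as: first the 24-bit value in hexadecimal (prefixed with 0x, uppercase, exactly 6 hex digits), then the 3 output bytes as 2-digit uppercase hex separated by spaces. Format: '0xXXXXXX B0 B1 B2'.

Answer: 0x10526C 10 52 6C

Derivation:
Sextets: E=4, F=5, J=9, s=44
24-bit: (4<<18) | (5<<12) | (9<<6) | 44
      = 0x100000 | 0x005000 | 0x000240 | 0x00002C
      = 0x10526C
Bytes: (v>>16)&0xFF=10, (v>>8)&0xFF=52, v&0xFF=6C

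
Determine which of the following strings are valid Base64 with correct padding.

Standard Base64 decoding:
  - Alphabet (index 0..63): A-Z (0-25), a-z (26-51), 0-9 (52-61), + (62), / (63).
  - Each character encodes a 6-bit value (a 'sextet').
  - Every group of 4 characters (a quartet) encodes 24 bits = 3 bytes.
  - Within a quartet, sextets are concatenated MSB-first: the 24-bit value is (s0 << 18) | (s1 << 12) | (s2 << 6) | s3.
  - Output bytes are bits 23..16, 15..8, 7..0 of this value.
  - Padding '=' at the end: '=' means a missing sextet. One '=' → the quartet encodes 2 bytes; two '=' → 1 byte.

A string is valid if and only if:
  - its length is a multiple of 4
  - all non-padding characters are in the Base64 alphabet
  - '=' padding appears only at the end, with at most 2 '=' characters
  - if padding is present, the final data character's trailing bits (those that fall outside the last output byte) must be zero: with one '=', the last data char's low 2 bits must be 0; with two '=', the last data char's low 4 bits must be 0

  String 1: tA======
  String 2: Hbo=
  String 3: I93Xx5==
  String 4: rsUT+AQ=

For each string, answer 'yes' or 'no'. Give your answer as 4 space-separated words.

Answer: no yes no yes

Derivation:
String 1: 'tA======' → invalid (6 pad chars (max 2))
String 2: 'Hbo=' → valid
String 3: 'I93Xx5==' → invalid (bad trailing bits)
String 4: 'rsUT+AQ=' → valid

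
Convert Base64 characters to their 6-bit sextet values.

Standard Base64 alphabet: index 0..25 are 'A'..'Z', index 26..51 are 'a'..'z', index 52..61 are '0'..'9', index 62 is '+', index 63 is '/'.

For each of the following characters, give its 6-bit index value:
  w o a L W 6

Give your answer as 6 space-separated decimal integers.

Answer: 48 40 26 11 22 58

Derivation:
'w': a..z range, 26 + ord('w') − ord('a') = 48
'o': a..z range, 26 + ord('o') − ord('a') = 40
'a': a..z range, 26 + ord('a') − ord('a') = 26
'L': A..Z range, ord('L') − ord('A') = 11
'W': A..Z range, ord('W') − ord('A') = 22
'6': 0..9 range, 52 + ord('6') − ord('0') = 58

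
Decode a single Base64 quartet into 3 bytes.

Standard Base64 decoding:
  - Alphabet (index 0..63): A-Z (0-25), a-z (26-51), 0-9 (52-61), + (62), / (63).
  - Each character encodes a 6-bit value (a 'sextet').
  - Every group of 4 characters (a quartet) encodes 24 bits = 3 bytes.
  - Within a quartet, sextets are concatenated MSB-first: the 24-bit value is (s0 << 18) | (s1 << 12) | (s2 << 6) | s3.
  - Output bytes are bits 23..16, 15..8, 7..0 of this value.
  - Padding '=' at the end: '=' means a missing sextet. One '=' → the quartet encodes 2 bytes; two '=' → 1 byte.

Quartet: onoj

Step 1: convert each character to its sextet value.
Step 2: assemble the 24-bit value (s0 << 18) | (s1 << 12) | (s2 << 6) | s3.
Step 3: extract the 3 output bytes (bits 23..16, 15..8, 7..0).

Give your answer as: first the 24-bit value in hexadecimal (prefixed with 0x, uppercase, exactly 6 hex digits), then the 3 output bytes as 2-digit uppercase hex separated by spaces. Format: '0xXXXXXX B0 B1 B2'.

Sextets: o=40, n=39, o=40, j=35
24-bit: (40<<18) | (39<<12) | (40<<6) | 35
      = 0xA00000 | 0x027000 | 0x000A00 | 0x000023
      = 0xA27A23
Bytes: (v>>16)&0xFF=A2, (v>>8)&0xFF=7A, v&0xFF=23

Answer: 0xA27A23 A2 7A 23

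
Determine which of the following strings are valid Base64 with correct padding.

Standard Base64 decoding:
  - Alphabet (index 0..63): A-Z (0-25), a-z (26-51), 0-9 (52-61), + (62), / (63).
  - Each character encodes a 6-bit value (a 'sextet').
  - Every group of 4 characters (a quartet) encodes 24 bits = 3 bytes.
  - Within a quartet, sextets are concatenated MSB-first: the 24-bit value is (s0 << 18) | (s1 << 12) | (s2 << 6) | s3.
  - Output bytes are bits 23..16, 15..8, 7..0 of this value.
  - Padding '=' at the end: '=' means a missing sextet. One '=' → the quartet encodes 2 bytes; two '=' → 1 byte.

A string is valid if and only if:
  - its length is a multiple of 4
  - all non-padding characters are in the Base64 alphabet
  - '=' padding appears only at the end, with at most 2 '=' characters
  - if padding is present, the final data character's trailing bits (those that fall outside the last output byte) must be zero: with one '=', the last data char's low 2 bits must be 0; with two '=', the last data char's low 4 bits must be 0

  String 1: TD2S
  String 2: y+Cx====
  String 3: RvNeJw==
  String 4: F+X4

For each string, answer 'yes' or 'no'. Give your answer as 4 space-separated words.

Answer: yes no yes yes

Derivation:
String 1: 'TD2S' → valid
String 2: 'y+Cx====' → invalid (4 pad chars (max 2))
String 3: 'RvNeJw==' → valid
String 4: 'F+X4' → valid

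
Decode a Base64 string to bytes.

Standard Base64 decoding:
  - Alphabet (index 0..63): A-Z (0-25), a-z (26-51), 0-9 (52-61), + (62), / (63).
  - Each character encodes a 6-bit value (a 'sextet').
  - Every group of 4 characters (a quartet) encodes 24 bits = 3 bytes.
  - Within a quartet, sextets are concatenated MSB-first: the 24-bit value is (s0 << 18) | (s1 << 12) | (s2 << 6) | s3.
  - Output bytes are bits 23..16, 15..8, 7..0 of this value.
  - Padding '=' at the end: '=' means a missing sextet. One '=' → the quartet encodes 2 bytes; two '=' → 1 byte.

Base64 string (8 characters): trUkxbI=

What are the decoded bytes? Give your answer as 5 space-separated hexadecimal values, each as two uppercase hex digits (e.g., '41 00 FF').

After char 0 ('t'=45): chars_in_quartet=1 acc=0x2D bytes_emitted=0
After char 1 ('r'=43): chars_in_quartet=2 acc=0xB6B bytes_emitted=0
After char 2 ('U'=20): chars_in_quartet=3 acc=0x2DAD4 bytes_emitted=0
After char 3 ('k'=36): chars_in_quartet=4 acc=0xB6B524 -> emit B6 B5 24, reset; bytes_emitted=3
After char 4 ('x'=49): chars_in_quartet=1 acc=0x31 bytes_emitted=3
After char 5 ('b'=27): chars_in_quartet=2 acc=0xC5B bytes_emitted=3
After char 6 ('I'=8): chars_in_quartet=3 acc=0x316C8 bytes_emitted=3
Padding '=': partial quartet acc=0x316C8 -> emit C5 B2; bytes_emitted=5

Answer: B6 B5 24 C5 B2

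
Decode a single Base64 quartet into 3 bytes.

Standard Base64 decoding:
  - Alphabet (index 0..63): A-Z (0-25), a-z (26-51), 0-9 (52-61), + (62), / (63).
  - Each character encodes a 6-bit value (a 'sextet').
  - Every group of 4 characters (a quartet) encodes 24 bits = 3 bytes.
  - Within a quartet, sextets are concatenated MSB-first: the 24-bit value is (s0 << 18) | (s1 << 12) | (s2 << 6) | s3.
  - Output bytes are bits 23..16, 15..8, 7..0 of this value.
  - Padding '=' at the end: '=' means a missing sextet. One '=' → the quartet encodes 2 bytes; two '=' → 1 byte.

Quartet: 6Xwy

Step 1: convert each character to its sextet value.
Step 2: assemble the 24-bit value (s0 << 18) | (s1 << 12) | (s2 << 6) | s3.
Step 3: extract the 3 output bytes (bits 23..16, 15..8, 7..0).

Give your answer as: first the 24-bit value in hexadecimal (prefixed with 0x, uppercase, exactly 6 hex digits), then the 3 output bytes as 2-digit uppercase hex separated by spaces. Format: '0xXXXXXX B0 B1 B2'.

Answer: 0xE97C32 E9 7C 32

Derivation:
Sextets: 6=58, X=23, w=48, y=50
24-bit: (58<<18) | (23<<12) | (48<<6) | 50
      = 0xE80000 | 0x017000 | 0x000C00 | 0x000032
      = 0xE97C32
Bytes: (v>>16)&0xFF=E9, (v>>8)&0xFF=7C, v&0xFF=32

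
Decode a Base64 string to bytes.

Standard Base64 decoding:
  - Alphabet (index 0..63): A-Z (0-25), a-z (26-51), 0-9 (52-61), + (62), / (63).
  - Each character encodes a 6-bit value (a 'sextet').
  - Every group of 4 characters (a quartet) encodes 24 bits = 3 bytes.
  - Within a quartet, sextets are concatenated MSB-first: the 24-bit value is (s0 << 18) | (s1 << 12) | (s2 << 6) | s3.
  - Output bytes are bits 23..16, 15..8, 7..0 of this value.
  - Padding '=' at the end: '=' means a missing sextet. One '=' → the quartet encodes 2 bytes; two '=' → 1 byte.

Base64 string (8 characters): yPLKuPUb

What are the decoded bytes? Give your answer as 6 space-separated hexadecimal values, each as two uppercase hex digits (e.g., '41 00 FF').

After char 0 ('y'=50): chars_in_quartet=1 acc=0x32 bytes_emitted=0
After char 1 ('P'=15): chars_in_quartet=2 acc=0xC8F bytes_emitted=0
After char 2 ('L'=11): chars_in_quartet=3 acc=0x323CB bytes_emitted=0
After char 3 ('K'=10): chars_in_quartet=4 acc=0xC8F2CA -> emit C8 F2 CA, reset; bytes_emitted=3
After char 4 ('u'=46): chars_in_quartet=1 acc=0x2E bytes_emitted=3
After char 5 ('P'=15): chars_in_quartet=2 acc=0xB8F bytes_emitted=3
After char 6 ('U'=20): chars_in_quartet=3 acc=0x2E3D4 bytes_emitted=3
After char 7 ('b'=27): chars_in_quartet=4 acc=0xB8F51B -> emit B8 F5 1B, reset; bytes_emitted=6

Answer: C8 F2 CA B8 F5 1B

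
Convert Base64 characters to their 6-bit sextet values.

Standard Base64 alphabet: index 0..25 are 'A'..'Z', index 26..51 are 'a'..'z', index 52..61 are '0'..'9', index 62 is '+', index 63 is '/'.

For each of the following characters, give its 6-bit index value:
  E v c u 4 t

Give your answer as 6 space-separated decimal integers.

Answer: 4 47 28 46 56 45

Derivation:
'E': A..Z range, ord('E') − ord('A') = 4
'v': a..z range, 26 + ord('v') − ord('a') = 47
'c': a..z range, 26 + ord('c') − ord('a') = 28
'u': a..z range, 26 + ord('u') − ord('a') = 46
'4': 0..9 range, 52 + ord('4') − ord('0') = 56
't': a..z range, 26 + ord('t') − ord('a') = 45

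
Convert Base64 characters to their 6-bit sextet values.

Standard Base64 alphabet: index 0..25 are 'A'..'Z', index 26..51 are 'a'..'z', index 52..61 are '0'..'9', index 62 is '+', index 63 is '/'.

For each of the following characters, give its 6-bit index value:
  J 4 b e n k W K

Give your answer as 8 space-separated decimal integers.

Answer: 9 56 27 30 39 36 22 10

Derivation:
'J': A..Z range, ord('J') − ord('A') = 9
'4': 0..9 range, 52 + ord('4') − ord('0') = 56
'b': a..z range, 26 + ord('b') − ord('a') = 27
'e': a..z range, 26 + ord('e') − ord('a') = 30
'n': a..z range, 26 + ord('n') − ord('a') = 39
'k': a..z range, 26 + ord('k') − ord('a') = 36
'W': A..Z range, ord('W') − ord('A') = 22
'K': A..Z range, ord('K') − ord('A') = 10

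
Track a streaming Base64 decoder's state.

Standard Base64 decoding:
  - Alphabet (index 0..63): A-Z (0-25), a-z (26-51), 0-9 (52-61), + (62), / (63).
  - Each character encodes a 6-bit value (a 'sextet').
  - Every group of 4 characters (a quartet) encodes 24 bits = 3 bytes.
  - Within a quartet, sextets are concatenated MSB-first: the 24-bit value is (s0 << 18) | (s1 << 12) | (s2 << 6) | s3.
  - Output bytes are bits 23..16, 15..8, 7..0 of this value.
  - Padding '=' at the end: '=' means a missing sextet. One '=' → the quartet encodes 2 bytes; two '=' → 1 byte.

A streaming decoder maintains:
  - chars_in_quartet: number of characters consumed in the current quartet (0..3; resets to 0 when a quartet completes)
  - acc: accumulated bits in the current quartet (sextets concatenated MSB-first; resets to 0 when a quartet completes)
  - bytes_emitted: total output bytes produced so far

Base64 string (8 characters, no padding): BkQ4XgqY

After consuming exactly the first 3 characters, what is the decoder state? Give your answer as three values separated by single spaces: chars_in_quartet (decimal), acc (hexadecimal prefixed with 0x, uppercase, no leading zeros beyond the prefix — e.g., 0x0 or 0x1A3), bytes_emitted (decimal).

Answer: 3 0x1910 0

Derivation:
After char 0 ('B'=1): chars_in_quartet=1 acc=0x1 bytes_emitted=0
After char 1 ('k'=36): chars_in_quartet=2 acc=0x64 bytes_emitted=0
After char 2 ('Q'=16): chars_in_quartet=3 acc=0x1910 bytes_emitted=0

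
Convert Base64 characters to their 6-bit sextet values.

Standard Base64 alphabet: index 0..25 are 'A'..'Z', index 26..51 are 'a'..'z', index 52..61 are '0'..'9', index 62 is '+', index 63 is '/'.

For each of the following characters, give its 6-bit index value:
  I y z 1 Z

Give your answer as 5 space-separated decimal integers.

Answer: 8 50 51 53 25

Derivation:
'I': A..Z range, ord('I') − ord('A') = 8
'y': a..z range, 26 + ord('y') − ord('a') = 50
'z': a..z range, 26 + ord('z') − ord('a') = 51
'1': 0..9 range, 52 + ord('1') − ord('0') = 53
'Z': A..Z range, ord('Z') − ord('A') = 25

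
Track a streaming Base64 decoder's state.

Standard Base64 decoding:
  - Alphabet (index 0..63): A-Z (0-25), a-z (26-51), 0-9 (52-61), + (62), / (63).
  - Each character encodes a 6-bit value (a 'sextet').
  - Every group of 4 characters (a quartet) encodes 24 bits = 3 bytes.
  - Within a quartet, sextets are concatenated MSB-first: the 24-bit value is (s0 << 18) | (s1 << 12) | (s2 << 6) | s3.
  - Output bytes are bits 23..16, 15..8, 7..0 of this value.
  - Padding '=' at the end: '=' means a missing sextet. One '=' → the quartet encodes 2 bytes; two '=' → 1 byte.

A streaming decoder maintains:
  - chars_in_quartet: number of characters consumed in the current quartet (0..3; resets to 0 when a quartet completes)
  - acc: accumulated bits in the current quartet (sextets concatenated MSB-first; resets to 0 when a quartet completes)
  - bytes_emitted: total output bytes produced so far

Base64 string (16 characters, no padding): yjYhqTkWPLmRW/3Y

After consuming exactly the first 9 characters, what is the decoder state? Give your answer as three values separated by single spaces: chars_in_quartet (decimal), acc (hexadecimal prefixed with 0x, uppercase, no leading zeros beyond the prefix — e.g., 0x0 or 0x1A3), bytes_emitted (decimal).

After char 0 ('y'=50): chars_in_quartet=1 acc=0x32 bytes_emitted=0
After char 1 ('j'=35): chars_in_quartet=2 acc=0xCA3 bytes_emitted=0
After char 2 ('Y'=24): chars_in_quartet=3 acc=0x328D8 bytes_emitted=0
After char 3 ('h'=33): chars_in_quartet=4 acc=0xCA3621 -> emit CA 36 21, reset; bytes_emitted=3
After char 4 ('q'=42): chars_in_quartet=1 acc=0x2A bytes_emitted=3
After char 5 ('T'=19): chars_in_quartet=2 acc=0xA93 bytes_emitted=3
After char 6 ('k'=36): chars_in_quartet=3 acc=0x2A4E4 bytes_emitted=3
After char 7 ('W'=22): chars_in_quartet=4 acc=0xA93916 -> emit A9 39 16, reset; bytes_emitted=6
After char 8 ('P'=15): chars_in_quartet=1 acc=0xF bytes_emitted=6

Answer: 1 0xF 6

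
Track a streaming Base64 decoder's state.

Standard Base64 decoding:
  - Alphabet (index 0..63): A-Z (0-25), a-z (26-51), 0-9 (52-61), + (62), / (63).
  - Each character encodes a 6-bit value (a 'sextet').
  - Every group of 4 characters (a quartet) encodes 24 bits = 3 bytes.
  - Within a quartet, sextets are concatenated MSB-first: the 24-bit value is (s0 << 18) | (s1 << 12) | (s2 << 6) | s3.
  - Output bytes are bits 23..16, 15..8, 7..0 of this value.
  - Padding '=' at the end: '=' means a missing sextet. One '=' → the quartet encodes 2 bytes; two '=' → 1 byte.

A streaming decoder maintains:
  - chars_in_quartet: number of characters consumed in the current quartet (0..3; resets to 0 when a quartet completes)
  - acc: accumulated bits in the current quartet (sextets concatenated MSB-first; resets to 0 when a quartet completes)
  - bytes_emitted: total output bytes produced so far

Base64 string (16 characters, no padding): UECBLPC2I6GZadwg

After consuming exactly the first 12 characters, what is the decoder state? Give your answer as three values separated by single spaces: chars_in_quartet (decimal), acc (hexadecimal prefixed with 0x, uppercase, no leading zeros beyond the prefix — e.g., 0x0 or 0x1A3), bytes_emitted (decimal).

Answer: 0 0x0 9

Derivation:
After char 0 ('U'=20): chars_in_quartet=1 acc=0x14 bytes_emitted=0
After char 1 ('E'=4): chars_in_quartet=2 acc=0x504 bytes_emitted=0
After char 2 ('C'=2): chars_in_quartet=3 acc=0x14102 bytes_emitted=0
After char 3 ('B'=1): chars_in_quartet=4 acc=0x504081 -> emit 50 40 81, reset; bytes_emitted=3
After char 4 ('L'=11): chars_in_quartet=1 acc=0xB bytes_emitted=3
After char 5 ('P'=15): chars_in_quartet=2 acc=0x2CF bytes_emitted=3
After char 6 ('C'=2): chars_in_quartet=3 acc=0xB3C2 bytes_emitted=3
After char 7 ('2'=54): chars_in_quartet=4 acc=0x2CF0B6 -> emit 2C F0 B6, reset; bytes_emitted=6
After char 8 ('I'=8): chars_in_quartet=1 acc=0x8 bytes_emitted=6
After char 9 ('6'=58): chars_in_quartet=2 acc=0x23A bytes_emitted=6
After char 10 ('G'=6): chars_in_quartet=3 acc=0x8E86 bytes_emitted=6
After char 11 ('Z'=25): chars_in_quartet=4 acc=0x23A199 -> emit 23 A1 99, reset; bytes_emitted=9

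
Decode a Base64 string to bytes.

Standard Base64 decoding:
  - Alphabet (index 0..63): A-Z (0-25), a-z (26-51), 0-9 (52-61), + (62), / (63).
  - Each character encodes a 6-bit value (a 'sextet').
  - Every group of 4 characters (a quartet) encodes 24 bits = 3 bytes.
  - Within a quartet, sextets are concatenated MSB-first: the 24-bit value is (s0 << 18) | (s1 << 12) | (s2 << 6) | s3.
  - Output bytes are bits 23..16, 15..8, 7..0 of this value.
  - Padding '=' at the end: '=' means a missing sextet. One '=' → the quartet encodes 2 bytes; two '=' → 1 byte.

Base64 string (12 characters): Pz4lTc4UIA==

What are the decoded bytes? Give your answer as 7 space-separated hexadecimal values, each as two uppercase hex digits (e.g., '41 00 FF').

Answer: 3F 3E 25 4D CE 14 20

Derivation:
After char 0 ('P'=15): chars_in_quartet=1 acc=0xF bytes_emitted=0
After char 1 ('z'=51): chars_in_quartet=2 acc=0x3F3 bytes_emitted=0
After char 2 ('4'=56): chars_in_quartet=3 acc=0xFCF8 bytes_emitted=0
After char 3 ('l'=37): chars_in_quartet=4 acc=0x3F3E25 -> emit 3F 3E 25, reset; bytes_emitted=3
After char 4 ('T'=19): chars_in_quartet=1 acc=0x13 bytes_emitted=3
After char 5 ('c'=28): chars_in_quartet=2 acc=0x4DC bytes_emitted=3
After char 6 ('4'=56): chars_in_quartet=3 acc=0x13738 bytes_emitted=3
After char 7 ('U'=20): chars_in_quartet=4 acc=0x4DCE14 -> emit 4D CE 14, reset; bytes_emitted=6
After char 8 ('I'=8): chars_in_quartet=1 acc=0x8 bytes_emitted=6
After char 9 ('A'=0): chars_in_quartet=2 acc=0x200 bytes_emitted=6
Padding '==': partial quartet acc=0x200 -> emit 20; bytes_emitted=7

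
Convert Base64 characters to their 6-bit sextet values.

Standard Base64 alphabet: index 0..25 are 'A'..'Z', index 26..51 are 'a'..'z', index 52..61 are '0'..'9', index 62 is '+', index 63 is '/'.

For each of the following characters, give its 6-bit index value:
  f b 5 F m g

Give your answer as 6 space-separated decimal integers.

Answer: 31 27 57 5 38 32

Derivation:
'f': a..z range, 26 + ord('f') − ord('a') = 31
'b': a..z range, 26 + ord('b') − ord('a') = 27
'5': 0..9 range, 52 + ord('5') − ord('0') = 57
'F': A..Z range, ord('F') − ord('A') = 5
'm': a..z range, 26 + ord('m') − ord('a') = 38
'g': a..z range, 26 + ord('g') − ord('a') = 32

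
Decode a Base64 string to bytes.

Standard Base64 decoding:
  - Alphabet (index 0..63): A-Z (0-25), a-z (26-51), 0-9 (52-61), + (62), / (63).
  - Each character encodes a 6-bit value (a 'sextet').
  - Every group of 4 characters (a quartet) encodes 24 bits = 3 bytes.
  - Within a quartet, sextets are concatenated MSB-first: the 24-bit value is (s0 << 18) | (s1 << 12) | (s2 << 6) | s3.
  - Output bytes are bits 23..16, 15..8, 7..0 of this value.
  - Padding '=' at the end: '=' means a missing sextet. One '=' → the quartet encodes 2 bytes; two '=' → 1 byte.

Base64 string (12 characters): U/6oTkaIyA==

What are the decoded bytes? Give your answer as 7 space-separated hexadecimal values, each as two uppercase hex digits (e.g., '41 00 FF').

Answer: 53 FE A8 4E 46 88 C8

Derivation:
After char 0 ('U'=20): chars_in_quartet=1 acc=0x14 bytes_emitted=0
After char 1 ('/'=63): chars_in_quartet=2 acc=0x53F bytes_emitted=0
After char 2 ('6'=58): chars_in_quartet=3 acc=0x14FFA bytes_emitted=0
After char 3 ('o'=40): chars_in_quartet=4 acc=0x53FEA8 -> emit 53 FE A8, reset; bytes_emitted=3
After char 4 ('T'=19): chars_in_quartet=1 acc=0x13 bytes_emitted=3
After char 5 ('k'=36): chars_in_quartet=2 acc=0x4E4 bytes_emitted=3
After char 6 ('a'=26): chars_in_quartet=3 acc=0x1391A bytes_emitted=3
After char 7 ('I'=8): chars_in_quartet=4 acc=0x4E4688 -> emit 4E 46 88, reset; bytes_emitted=6
After char 8 ('y'=50): chars_in_quartet=1 acc=0x32 bytes_emitted=6
After char 9 ('A'=0): chars_in_quartet=2 acc=0xC80 bytes_emitted=6
Padding '==': partial quartet acc=0xC80 -> emit C8; bytes_emitted=7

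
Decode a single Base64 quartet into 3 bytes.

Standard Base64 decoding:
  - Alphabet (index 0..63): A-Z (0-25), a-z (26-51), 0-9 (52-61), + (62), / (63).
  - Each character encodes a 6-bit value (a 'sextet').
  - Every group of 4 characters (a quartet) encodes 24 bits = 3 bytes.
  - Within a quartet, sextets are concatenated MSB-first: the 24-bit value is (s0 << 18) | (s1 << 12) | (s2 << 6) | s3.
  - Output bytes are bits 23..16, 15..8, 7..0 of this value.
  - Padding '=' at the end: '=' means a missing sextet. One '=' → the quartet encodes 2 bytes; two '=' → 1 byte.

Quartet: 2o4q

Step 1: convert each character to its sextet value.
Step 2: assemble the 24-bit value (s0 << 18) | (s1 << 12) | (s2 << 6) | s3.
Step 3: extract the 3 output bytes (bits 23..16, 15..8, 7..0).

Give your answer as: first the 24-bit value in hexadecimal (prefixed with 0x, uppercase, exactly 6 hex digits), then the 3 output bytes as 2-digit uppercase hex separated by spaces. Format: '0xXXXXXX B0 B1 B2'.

Answer: 0xDA8E2A DA 8E 2A

Derivation:
Sextets: 2=54, o=40, 4=56, q=42
24-bit: (54<<18) | (40<<12) | (56<<6) | 42
      = 0xD80000 | 0x028000 | 0x000E00 | 0x00002A
      = 0xDA8E2A
Bytes: (v>>16)&0xFF=DA, (v>>8)&0xFF=8E, v&0xFF=2A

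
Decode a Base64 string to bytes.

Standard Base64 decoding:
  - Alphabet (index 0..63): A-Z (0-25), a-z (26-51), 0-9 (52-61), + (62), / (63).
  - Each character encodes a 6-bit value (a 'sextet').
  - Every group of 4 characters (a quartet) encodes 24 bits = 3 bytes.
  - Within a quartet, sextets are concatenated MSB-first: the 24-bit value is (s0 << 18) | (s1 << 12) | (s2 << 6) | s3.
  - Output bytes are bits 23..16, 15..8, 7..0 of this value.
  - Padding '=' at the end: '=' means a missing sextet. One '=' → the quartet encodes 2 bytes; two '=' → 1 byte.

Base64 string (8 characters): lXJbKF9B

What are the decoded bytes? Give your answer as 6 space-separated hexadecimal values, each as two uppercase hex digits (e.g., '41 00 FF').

Answer: 95 72 5B 28 5F 41

Derivation:
After char 0 ('l'=37): chars_in_quartet=1 acc=0x25 bytes_emitted=0
After char 1 ('X'=23): chars_in_quartet=2 acc=0x957 bytes_emitted=0
After char 2 ('J'=9): chars_in_quartet=3 acc=0x255C9 bytes_emitted=0
After char 3 ('b'=27): chars_in_quartet=4 acc=0x95725B -> emit 95 72 5B, reset; bytes_emitted=3
After char 4 ('K'=10): chars_in_quartet=1 acc=0xA bytes_emitted=3
After char 5 ('F'=5): chars_in_quartet=2 acc=0x285 bytes_emitted=3
After char 6 ('9'=61): chars_in_quartet=3 acc=0xA17D bytes_emitted=3
After char 7 ('B'=1): chars_in_quartet=4 acc=0x285F41 -> emit 28 5F 41, reset; bytes_emitted=6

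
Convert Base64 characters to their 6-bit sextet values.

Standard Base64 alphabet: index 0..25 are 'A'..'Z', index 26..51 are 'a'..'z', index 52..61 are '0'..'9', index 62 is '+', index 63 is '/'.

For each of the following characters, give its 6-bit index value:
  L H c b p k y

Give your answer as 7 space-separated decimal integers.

'L': A..Z range, ord('L') − ord('A') = 11
'H': A..Z range, ord('H') − ord('A') = 7
'c': a..z range, 26 + ord('c') − ord('a') = 28
'b': a..z range, 26 + ord('b') − ord('a') = 27
'p': a..z range, 26 + ord('p') − ord('a') = 41
'k': a..z range, 26 + ord('k') − ord('a') = 36
'y': a..z range, 26 + ord('y') − ord('a') = 50

Answer: 11 7 28 27 41 36 50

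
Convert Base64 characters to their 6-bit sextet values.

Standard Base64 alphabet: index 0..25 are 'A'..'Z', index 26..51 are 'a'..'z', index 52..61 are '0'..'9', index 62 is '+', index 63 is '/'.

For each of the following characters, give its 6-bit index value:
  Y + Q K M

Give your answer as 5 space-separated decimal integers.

Answer: 24 62 16 10 12

Derivation:
'Y': A..Z range, ord('Y') − ord('A') = 24
'+': index 62
'Q': A..Z range, ord('Q') − ord('A') = 16
'K': A..Z range, ord('K') − ord('A') = 10
'M': A..Z range, ord('M') − ord('A') = 12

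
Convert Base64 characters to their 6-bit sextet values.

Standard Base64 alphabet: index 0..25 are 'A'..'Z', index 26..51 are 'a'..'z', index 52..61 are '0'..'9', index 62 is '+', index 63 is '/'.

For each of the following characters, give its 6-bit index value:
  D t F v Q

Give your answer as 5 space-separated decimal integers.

Answer: 3 45 5 47 16

Derivation:
'D': A..Z range, ord('D') − ord('A') = 3
't': a..z range, 26 + ord('t') − ord('a') = 45
'F': A..Z range, ord('F') − ord('A') = 5
'v': a..z range, 26 + ord('v') − ord('a') = 47
'Q': A..Z range, ord('Q') − ord('A') = 16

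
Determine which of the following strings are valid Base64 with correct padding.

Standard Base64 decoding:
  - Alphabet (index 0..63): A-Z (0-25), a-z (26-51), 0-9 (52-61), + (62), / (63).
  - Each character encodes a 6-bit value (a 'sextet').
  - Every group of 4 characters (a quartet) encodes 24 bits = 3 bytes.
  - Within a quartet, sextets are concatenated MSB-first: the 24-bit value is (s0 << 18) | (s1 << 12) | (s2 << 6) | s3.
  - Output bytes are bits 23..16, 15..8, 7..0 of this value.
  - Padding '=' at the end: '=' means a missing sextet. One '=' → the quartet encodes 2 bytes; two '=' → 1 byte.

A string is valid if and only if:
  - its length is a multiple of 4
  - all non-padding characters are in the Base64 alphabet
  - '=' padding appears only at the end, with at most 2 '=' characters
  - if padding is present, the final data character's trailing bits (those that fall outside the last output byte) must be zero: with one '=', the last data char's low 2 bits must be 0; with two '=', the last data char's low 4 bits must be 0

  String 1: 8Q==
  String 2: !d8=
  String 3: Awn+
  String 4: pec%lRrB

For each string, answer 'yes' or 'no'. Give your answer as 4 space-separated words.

Answer: yes no yes no

Derivation:
String 1: '8Q==' → valid
String 2: '!d8=' → invalid (bad char(s): ['!'])
String 3: 'Awn+' → valid
String 4: 'pec%lRrB' → invalid (bad char(s): ['%'])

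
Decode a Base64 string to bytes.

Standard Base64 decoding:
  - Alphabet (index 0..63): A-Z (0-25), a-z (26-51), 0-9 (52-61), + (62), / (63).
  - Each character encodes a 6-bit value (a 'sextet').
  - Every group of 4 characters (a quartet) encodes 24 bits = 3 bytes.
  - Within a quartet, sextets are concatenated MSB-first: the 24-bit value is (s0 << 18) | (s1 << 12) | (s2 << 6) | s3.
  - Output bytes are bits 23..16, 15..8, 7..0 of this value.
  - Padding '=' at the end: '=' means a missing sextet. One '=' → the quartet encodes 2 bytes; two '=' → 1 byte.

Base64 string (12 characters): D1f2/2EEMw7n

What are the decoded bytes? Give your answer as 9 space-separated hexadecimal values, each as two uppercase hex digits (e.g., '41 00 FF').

Answer: 0F 57 F6 FF 61 04 33 0E E7

Derivation:
After char 0 ('D'=3): chars_in_quartet=1 acc=0x3 bytes_emitted=0
After char 1 ('1'=53): chars_in_quartet=2 acc=0xF5 bytes_emitted=0
After char 2 ('f'=31): chars_in_quartet=3 acc=0x3D5F bytes_emitted=0
After char 3 ('2'=54): chars_in_quartet=4 acc=0xF57F6 -> emit 0F 57 F6, reset; bytes_emitted=3
After char 4 ('/'=63): chars_in_quartet=1 acc=0x3F bytes_emitted=3
After char 5 ('2'=54): chars_in_quartet=2 acc=0xFF6 bytes_emitted=3
After char 6 ('E'=4): chars_in_quartet=3 acc=0x3FD84 bytes_emitted=3
After char 7 ('E'=4): chars_in_quartet=4 acc=0xFF6104 -> emit FF 61 04, reset; bytes_emitted=6
After char 8 ('M'=12): chars_in_quartet=1 acc=0xC bytes_emitted=6
After char 9 ('w'=48): chars_in_quartet=2 acc=0x330 bytes_emitted=6
After char 10 ('7'=59): chars_in_quartet=3 acc=0xCC3B bytes_emitted=6
After char 11 ('n'=39): chars_in_quartet=4 acc=0x330EE7 -> emit 33 0E E7, reset; bytes_emitted=9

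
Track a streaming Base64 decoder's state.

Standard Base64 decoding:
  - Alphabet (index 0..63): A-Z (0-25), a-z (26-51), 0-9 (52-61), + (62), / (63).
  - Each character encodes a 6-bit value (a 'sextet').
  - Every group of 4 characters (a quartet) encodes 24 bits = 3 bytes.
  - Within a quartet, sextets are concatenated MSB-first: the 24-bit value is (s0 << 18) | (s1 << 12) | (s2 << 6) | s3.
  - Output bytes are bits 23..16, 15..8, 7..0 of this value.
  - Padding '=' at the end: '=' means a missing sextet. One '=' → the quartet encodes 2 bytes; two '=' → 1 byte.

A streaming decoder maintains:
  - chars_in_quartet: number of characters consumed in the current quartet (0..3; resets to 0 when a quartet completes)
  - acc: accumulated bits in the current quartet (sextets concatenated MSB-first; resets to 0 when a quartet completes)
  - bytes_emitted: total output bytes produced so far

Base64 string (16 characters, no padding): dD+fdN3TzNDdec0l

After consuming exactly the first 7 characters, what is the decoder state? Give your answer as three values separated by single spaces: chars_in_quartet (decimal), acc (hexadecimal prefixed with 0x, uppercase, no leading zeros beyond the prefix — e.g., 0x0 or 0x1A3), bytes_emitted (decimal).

After char 0 ('d'=29): chars_in_quartet=1 acc=0x1D bytes_emitted=0
After char 1 ('D'=3): chars_in_quartet=2 acc=0x743 bytes_emitted=0
After char 2 ('+'=62): chars_in_quartet=3 acc=0x1D0FE bytes_emitted=0
After char 3 ('f'=31): chars_in_quartet=4 acc=0x743F9F -> emit 74 3F 9F, reset; bytes_emitted=3
After char 4 ('d'=29): chars_in_quartet=1 acc=0x1D bytes_emitted=3
After char 5 ('N'=13): chars_in_quartet=2 acc=0x74D bytes_emitted=3
After char 6 ('3'=55): chars_in_quartet=3 acc=0x1D377 bytes_emitted=3

Answer: 3 0x1D377 3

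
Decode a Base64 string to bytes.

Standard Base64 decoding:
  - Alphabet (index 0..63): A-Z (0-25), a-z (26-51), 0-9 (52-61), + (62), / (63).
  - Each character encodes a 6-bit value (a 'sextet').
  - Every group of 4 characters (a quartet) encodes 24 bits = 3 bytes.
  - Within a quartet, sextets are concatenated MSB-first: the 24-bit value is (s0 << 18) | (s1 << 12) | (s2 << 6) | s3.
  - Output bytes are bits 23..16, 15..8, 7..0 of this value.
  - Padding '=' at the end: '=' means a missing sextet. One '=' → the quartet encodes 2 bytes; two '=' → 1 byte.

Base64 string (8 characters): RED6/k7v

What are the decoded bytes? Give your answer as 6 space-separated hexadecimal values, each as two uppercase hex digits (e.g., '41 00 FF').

Answer: 44 40 FA FE 4E EF

Derivation:
After char 0 ('R'=17): chars_in_quartet=1 acc=0x11 bytes_emitted=0
After char 1 ('E'=4): chars_in_quartet=2 acc=0x444 bytes_emitted=0
After char 2 ('D'=3): chars_in_quartet=3 acc=0x11103 bytes_emitted=0
After char 3 ('6'=58): chars_in_quartet=4 acc=0x4440FA -> emit 44 40 FA, reset; bytes_emitted=3
After char 4 ('/'=63): chars_in_quartet=1 acc=0x3F bytes_emitted=3
After char 5 ('k'=36): chars_in_quartet=2 acc=0xFE4 bytes_emitted=3
After char 6 ('7'=59): chars_in_quartet=3 acc=0x3F93B bytes_emitted=3
After char 7 ('v'=47): chars_in_quartet=4 acc=0xFE4EEF -> emit FE 4E EF, reset; bytes_emitted=6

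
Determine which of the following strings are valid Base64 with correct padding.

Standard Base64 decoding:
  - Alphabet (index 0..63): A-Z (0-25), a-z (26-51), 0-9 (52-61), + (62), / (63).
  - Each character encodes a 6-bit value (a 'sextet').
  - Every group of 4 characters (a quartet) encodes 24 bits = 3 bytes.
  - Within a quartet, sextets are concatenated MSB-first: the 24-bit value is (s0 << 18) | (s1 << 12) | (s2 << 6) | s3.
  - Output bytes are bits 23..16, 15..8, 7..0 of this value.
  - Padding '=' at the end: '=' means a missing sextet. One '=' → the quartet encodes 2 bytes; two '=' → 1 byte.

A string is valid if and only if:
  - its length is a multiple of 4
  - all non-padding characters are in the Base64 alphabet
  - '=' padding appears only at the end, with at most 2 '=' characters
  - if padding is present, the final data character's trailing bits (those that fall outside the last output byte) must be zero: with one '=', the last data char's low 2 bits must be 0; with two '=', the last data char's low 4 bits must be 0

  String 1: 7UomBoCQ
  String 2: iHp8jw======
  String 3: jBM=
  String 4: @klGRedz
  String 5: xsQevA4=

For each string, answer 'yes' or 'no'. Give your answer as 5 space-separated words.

String 1: '7UomBoCQ' → valid
String 2: 'iHp8jw======' → invalid (6 pad chars (max 2))
String 3: 'jBM=' → valid
String 4: '@klGRedz' → invalid (bad char(s): ['@'])
String 5: 'xsQevA4=' → valid

Answer: yes no yes no yes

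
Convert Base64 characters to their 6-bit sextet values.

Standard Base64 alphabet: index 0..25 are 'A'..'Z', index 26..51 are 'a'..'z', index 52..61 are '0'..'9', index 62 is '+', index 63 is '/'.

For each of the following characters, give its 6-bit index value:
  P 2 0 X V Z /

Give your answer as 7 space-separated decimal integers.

Answer: 15 54 52 23 21 25 63

Derivation:
'P': A..Z range, ord('P') − ord('A') = 15
'2': 0..9 range, 52 + ord('2') − ord('0') = 54
'0': 0..9 range, 52 + ord('0') − ord('0') = 52
'X': A..Z range, ord('X') − ord('A') = 23
'V': A..Z range, ord('V') − ord('A') = 21
'Z': A..Z range, ord('Z') − ord('A') = 25
'/': index 63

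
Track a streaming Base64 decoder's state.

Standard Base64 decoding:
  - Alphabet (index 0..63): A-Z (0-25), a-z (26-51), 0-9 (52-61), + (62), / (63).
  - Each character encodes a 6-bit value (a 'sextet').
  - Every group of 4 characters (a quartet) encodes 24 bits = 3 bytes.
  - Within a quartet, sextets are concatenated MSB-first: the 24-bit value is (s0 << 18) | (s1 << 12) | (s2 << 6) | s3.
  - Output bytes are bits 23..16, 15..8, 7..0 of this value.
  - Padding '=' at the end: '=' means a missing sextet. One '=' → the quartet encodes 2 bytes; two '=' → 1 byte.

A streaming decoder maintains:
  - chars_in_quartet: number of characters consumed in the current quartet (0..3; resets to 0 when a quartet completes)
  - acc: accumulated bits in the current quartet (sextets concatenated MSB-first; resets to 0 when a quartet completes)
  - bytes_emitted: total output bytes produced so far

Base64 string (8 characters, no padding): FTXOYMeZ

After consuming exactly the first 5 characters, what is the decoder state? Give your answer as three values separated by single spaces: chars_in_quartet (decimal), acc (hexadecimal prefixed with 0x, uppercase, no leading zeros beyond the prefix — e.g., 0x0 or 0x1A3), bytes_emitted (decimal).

After char 0 ('F'=5): chars_in_quartet=1 acc=0x5 bytes_emitted=0
After char 1 ('T'=19): chars_in_quartet=2 acc=0x153 bytes_emitted=0
After char 2 ('X'=23): chars_in_quartet=3 acc=0x54D7 bytes_emitted=0
After char 3 ('O'=14): chars_in_quartet=4 acc=0x1535CE -> emit 15 35 CE, reset; bytes_emitted=3
After char 4 ('Y'=24): chars_in_quartet=1 acc=0x18 bytes_emitted=3

Answer: 1 0x18 3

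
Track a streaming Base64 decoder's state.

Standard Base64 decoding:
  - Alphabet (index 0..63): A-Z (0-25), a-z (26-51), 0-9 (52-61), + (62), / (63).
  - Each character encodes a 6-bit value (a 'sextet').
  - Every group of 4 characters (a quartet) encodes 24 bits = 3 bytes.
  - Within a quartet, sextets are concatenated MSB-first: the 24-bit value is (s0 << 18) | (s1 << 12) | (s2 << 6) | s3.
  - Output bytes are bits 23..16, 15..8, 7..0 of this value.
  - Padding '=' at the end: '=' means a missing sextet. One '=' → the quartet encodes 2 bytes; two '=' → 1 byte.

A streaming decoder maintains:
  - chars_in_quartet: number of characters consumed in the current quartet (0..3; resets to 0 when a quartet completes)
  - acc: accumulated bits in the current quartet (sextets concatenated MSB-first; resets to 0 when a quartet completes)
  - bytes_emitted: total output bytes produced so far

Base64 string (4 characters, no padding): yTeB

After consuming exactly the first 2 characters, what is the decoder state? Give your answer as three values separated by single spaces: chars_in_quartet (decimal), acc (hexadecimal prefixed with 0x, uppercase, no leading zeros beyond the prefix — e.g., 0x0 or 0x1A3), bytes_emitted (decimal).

Answer: 2 0xC93 0

Derivation:
After char 0 ('y'=50): chars_in_quartet=1 acc=0x32 bytes_emitted=0
After char 1 ('T'=19): chars_in_quartet=2 acc=0xC93 bytes_emitted=0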